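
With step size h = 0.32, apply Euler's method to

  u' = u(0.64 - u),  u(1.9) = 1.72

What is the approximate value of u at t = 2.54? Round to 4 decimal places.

0.9507

Euler: u_{n+1} = u_n + h·f(t_n, u_n).
t=1.900000, u=1.720000: f=-1.857600 → u ← 1.720000 + 0.32·(-1.857600) = 1.125568
t=2.220000, u=1.125568: f=-0.546540 → u ← 1.125568 + 0.32·(-0.546540) = 0.950675
u(2.54) ≈ 0.9507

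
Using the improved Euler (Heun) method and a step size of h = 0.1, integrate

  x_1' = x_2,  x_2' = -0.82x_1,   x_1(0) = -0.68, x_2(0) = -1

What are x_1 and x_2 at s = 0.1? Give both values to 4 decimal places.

-0.7772, -0.9401

Heun on (x_1,x_2): k1 = f(s_n, state_n); k2 = f(s_n + h, state_n + h·k1); state_{n+1} = state_n + (h/2)·(k1 + k2).
0.000000: (-0.680000, -1.000000)
  k1 = (-1.000000, 0.557600)
  predictor → (-0.780000, -0.944240)
  k2 = (-0.944240, 0.639600)
  → (-0.777212, -0.940140)
(x_1(0.1), x_2(0.1)) ≈ (-0.7772, -0.9401)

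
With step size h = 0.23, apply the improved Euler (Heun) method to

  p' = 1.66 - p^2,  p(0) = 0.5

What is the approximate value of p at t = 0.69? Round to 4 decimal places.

Heun: k1 = f(t_n, p_n); k2 = f(t_n + h, p_n + h·k1); p_{n+1} = p_n + (h/2)·(k1 + k2).
t=0.000000, p=0.500000:
  k1 = f(0.000000, 0.500000) = 1.410000
  k2 = f(0.230000, 0.824300) = 0.980530
  p ← 0.500000 + (0.23/2)·(1.410000 + 0.980530) = 0.774911
t=0.230000, p=0.774911:
  k1 = f(0.230000, 0.774911) = 1.059513
  k2 = f(0.460000, 1.018599) = 0.622456
  p ← 0.774911 + (0.23/2)·(1.059513 + 0.622456) = 0.968337
t=0.460000, p=0.968337:
  k1 = f(0.460000, 0.968337) = 0.722323
  k2 = f(0.690000, 1.134472) = 0.372974
  p ← 0.968337 + (0.23/2)·(0.722323 + 0.372974) = 1.094297
p(0.69) ≈ 1.0943

1.0943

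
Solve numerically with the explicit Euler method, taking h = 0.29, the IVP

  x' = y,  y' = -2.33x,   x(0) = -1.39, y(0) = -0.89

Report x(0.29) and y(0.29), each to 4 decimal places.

-1.6481, 0.0492

Euler on (x,y): x_{n+1} = x_n + h·x', y_{n+1} = y_n + h·y'.
0.000000: (-1.390000, -0.890000); f=(-0.890000, 3.238700) → (-1.648100, 0.049223)
(x(0.29), y(0.29)) ≈ (-1.6481, 0.0492)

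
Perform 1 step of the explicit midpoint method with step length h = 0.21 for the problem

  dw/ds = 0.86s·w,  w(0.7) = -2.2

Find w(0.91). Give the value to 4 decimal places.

Midpoint: k1 = f(s_n, w_n); k2 = f(s_n + h/2, w_n + (h/2)·k1); w_{n+1} = w_n + h·k2.
s=0.700000, w=-2.200000:
  k1 = f(0.700000, -2.200000) = -1.324400
  k2 = f(0.805000, -2.339062) = -1.619333
  w ← -2.200000 + 0.21·(-1.619333) = -2.540060
w(0.91) ≈ -2.5401

-2.5401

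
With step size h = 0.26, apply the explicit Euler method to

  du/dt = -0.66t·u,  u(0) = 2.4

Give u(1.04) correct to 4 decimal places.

Euler: u_{n+1} = u_n + h·f(t_n, u_n).
t=0.000000, u=2.400000: f=0.000000 → u ← 2.400000 + 0.26·0.000000 = 2.400000
t=0.260000, u=2.400000: f=-0.411840 → u ← 2.400000 + 0.26·(-0.411840) = 2.292922
t=0.520000, u=2.292922: f=-0.786931 → u ← 2.292922 + 0.26·(-0.786931) = 2.088320
t=0.780000, u=2.088320: f=-1.075067 → u ← 2.088320 + 0.26·(-1.075067) = 1.808802
u(1.04) ≈ 1.8088

1.8088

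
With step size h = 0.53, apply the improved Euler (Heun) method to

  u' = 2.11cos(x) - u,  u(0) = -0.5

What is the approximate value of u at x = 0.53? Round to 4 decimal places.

Heun: k1 = f(x_n, u_n); k2 = f(x_n + h, u_n + h·k1); u_{n+1} = u_n + (h/2)·(k1 + k2).
x=0.000000, u=-0.500000:
  k1 = f(0.000000, -0.500000) = 2.610000
  k2 = f(0.530000, 0.883300) = 0.937223
  u ← -0.500000 + (0.53/2)·(2.610000 + 0.937223) = 0.440014
u(0.53) ≈ 0.4400

0.4400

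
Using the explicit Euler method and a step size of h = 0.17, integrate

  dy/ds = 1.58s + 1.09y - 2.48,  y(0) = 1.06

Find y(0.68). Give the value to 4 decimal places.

0.1859

Euler: y_{n+1} = y_n + h·f(s_n, y_n).
s=0.000000, y=1.060000: f=-1.324600 → y ← 1.060000 + 0.17·(-1.324600) = 0.834818
s=0.170000, y=0.834818: f=-1.301448 → y ← 0.834818 + 0.17·(-1.301448) = 0.613572
s=0.340000, y=0.613572: f=-1.274007 → y ← 0.613572 + 0.17·(-1.274007) = 0.396991
s=0.510000, y=0.396991: f=-1.241480 → y ← 0.396991 + 0.17·(-1.241480) = 0.185939
y(0.68) ≈ 0.1859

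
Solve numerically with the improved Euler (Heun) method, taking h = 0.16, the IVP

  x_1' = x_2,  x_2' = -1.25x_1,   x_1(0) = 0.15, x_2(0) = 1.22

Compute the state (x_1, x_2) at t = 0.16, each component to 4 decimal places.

Heun on (x_1,x_2): k1 = f(t_n, state_n); k2 = f(t_n + h, state_n + h·k1); state_{n+1} = state_n + (h/2)·(k1 + k2).
0.000000: (0.150000, 1.220000)
  k1 = (1.220000, -0.187500)
  predictor → (0.345200, 1.190000)
  k2 = (1.190000, -0.431500)
  → (0.342800, 1.170480)
(x_1(0.16), x_2(0.16)) ≈ (0.3428, 1.1705)

0.3428, 1.1705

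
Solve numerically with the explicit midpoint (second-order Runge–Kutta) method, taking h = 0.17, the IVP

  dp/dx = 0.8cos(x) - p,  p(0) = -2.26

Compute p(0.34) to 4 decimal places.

-1.3867

Midpoint: k1 = f(x_n, p_n); k2 = f(x_n + h/2, p_n + (h/2)·k1); p_{n+1} = p_n + h·k2.
x=0.000000, p=-2.260000:
  k1 = f(0.000000, -2.260000) = 3.060000
  k2 = f(0.085000, -1.999900) = 2.797012
  p ← -2.260000 + 0.17·2.797012 = -1.784508
x=0.170000, p=-1.784508:
  k1 = f(0.170000, -1.784508) = 2.572976
  k2 = f(0.255000, -1.565805) = 2.339936
  p ← -1.784508 + 0.17·2.339936 = -1.386719
p(0.34) ≈ -1.3867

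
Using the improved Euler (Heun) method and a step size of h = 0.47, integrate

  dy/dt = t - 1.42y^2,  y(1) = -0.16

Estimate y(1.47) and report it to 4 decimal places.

0.3833

Heun: k1 = f(t_n, y_n); k2 = f(t_n + h, y_n + h·k1); y_{n+1} = y_n + (h/2)·(k1 + k2).
t=1.000000, y=-0.160000:
  k1 = f(1.000000, -0.160000) = 0.963648
  k2 = f(1.470000, 0.292915) = 1.348166
  y ← -0.160000 + (0.47/2)·(0.963648 + 1.348166) = 0.383276
y(1.47) ≈ 0.3833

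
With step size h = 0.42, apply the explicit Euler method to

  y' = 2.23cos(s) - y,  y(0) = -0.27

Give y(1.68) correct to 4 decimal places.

Euler: y_{n+1} = y_n + h·f(s_n, y_n).
s=0.000000, y=-0.270000: f=2.500000 → y ← -0.270000 + 0.42·2.500000 = 0.780000
s=0.420000, y=0.780000: f=1.256188 → y ← 0.780000 + 0.42·1.256188 = 1.307599
s=0.840000, y=1.307599: f=0.180843 → y ← 1.307599 + 0.42·0.180843 = 1.383553
s=1.260000, y=1.383553: f=-0.701581 → y ← 1.383553 + 0.42·(-0.701581) = 1.088889
y(1.68) ≈ 1.0889

1.0889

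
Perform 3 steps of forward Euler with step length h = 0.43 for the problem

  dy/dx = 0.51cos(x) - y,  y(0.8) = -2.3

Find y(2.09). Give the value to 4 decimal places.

Euler: y_{n+1} = y_n + h·f(x_n, y_n).
x=0.800000, y=-2.300000: f=2.655320 → y ← -2.300000 + 0.43·2.655320 = -1.158212
x=1.230000, y=-1.158212: f=1.328673 → y ← -1.158212 + 0.43·1.328673 = -0.586883
x=1.660000, y=-0.586883: f=0.541449 → y ← -0.586883 + 0.43·0.541449 = -0.354060
y(2.09) ≈ -0.3541

-0.3541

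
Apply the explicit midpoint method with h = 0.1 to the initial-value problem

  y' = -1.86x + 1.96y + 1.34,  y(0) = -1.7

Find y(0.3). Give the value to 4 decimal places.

Midpoint: k1 = f(x_n, y_n); k2 = f(x_n + h/2, y_n + (h/2)·k1); y_{n+1} = y_n + h·k2.
x=0.000000, y=-1.700000:
  k1 = f(0.000000, -1.700000) = -1.992000
  k2 = f(0.050000, -1.799600) = -2.280216
  y ← -1.700000 + 0.1·(-2.280216) = -1.928022
x=0.100000, y=-1.928022:
  k1 = f(0.100000, -1.928022) = -2.624922
  k2 = f(0.150000, -2.059268) = -2.975165
  y ← -1.928022 + 0.1·(-2.975165) = -2.225538
x=0.200000, y=-2.225538:
  k1 = f(0.200000, -2.225538) = -3.394055
  k2 = f(0.250000, -2.395241) = -3.819672
  y ← -2.225538 + 0.1·(-3.819672) = -2.607505
y(0.3) ≈ -2.6075

-2.6075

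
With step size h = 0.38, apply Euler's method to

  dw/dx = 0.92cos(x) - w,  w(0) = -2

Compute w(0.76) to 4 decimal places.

Euler: w_{n+1} = w_n + h·f(x_n, w_n).
x=0.000000, w=-2.000000: f=2.920000 → w ← -2.000000 + 0.38·2.920000 = -0.890400
x=0.380000, w=-0.890400: f=1.744771 → w ← -0.890400 + 0.38·1.744771 = -0.227387
w(0.76) ≈ -0.2274

-0.2274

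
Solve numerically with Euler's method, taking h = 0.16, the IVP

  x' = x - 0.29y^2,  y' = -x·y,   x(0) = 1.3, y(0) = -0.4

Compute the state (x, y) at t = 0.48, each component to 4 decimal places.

2.0111, -0.1739

Euler on (x,y): x_{n+1} = x_n + h·x', y_{n+1} = y_n + h·y'.
0.000000: (1.300000, -0.400000); f=(1.253600, 0.520000) → (1.500576, -0.316800)
0.160000: (1.500576, -0.316800); f=(1.471471, 0.475382) → (1.736011, -0.240739)
0.320000: (1.736011, -0.240739); f=(1.719204, 0.417925) → (2.011084, -0.173871)
(x(0.48), y(0.48)) ≈ (2.0111, -0.1739)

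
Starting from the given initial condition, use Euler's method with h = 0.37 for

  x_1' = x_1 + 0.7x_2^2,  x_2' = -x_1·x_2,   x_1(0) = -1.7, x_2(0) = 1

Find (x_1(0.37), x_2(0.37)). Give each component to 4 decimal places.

-2.0700, 1.6290

Euler on (x_1,x_2): x_1_{n+1} = x_1_n + h·x_1', x_2_{n+1} = x_2_n + h·x_2'.
0.000000: (-1.700000, 1.000000); f=(-1.000000, 1.700000) → (-2.070000, 1.629000)
(x_1(0.37), x_2(0.37)) ≈ (-2.0700, 1.6290)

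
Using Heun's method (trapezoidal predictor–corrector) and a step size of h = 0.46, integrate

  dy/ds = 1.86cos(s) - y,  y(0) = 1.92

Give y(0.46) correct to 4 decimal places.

Heun: k1 = f(s_n, y_n); k2 = f(s_n + h, y_n + h·k1); y_{n+1} = y_n + (h/2)·(k1 + k2).
s=0.000000, y=1.920000:
  k1 = f(0.000000, 1.920000) = -0.060000
  k2 = f(0.460000, 1.892400) = -0.225742
  y ← 1.920000 + (0.46/2)·(-0.060000 + (-0.225742)) = 1.854279
y(0.46) ≈ 1.8543

1.8543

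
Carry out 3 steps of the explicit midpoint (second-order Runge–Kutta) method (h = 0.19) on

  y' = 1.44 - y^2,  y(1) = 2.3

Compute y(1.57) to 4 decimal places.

Midpoint: k1 = f(x_n, y_n); k2 = f(x_n + h/2, y_n + (h/2)·k1); y_{n+1} = y_n + h·k2.
x=1.000000, y=2.300000:
  k1 = f(1.000000, 2.300000) = -3.850000
  k2 = f(1.095000, 1.934250) = -2.301323
  y ← 2.300000 + 0.19·(-2.301323) = 1.862749
x=1.190000, y=1.862749:
  k1 = f(1.190000, 1.862749) = -2.029832
  k2 = f(1.285000, 1.669915) = -1.348615
  y ← 1.862749 + 0.19·(-1.348615) = 1.606512
x=1.380000, y=1.606512:
  k1 = f(1.380000, 1.606512) = -1.140880
  k2 = f(1.475000, 1.498128) = -0.804388
  y ← 1.606512 + 0.19·(-0.804388) = 1.453678
y(1.57) ≈ 1.4537

1.4537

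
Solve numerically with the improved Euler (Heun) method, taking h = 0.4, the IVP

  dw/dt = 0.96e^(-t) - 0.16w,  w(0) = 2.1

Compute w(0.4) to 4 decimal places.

Heun: k1 = f(t_n, w_n); k2 = f(t_n + h, w_n + h·k1); w_{n+1} = w_n + (h/2)·(k1 + k2).
t=0.000000, w=2.100000:
  k1 = f(0.000000, 2.100000) = 0.624000
  k2 = f(0.400000, 2.349600) = 0.267571
  w ← 2.100000 + (0.4/2)·(0.624000 + 0.267571) = 2.278314
w(0.4) ≈ 2.2783

2.2783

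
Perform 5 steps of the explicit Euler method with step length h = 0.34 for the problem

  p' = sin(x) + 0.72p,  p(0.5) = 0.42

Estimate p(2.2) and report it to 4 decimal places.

Euler: p_{n+1} = p_n + h·f(x_n, p_n).
x=0.500000, p=0.420000: f=0.781826 → p ← 0.420000 + 0.34·0.781826 = 0.685821
x=0.840000, p=0.685821: f=1.238434 → p ← 0.685821 + 0.34·1.238434 = 1.106888
x=1.180000, p=1.106888: f=1.721566 → p ← 1.106888 + 0.34·1.721566 = 1.692221
x=1.520000, p=1.692221: f=2.217109 → p ← 1.692221 + 0.34·2.217109 = 2.446038
x=1.860000, p=2.446038: f=2.719618 → p ← 2.446038 + 0.34·2.719618 = 3.370708
p(2.2) ≈ 3.3707

3.3707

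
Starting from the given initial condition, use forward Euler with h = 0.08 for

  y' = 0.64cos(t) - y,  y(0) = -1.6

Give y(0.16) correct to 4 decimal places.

Euler: y_{n+1} = y_n + h·f(t_n, y_n).
t=0.000000, y=-1.600000: f=2.240000 → y ← -1.600000 + 0.08·2.240000 = -1.420800
t=0.080000, y=-1.420800: f=2.058753 → y ← -1.420800 + 0.08·2.058753 = -1.256100
y(0.16) ≈ -1.2561

-1.2561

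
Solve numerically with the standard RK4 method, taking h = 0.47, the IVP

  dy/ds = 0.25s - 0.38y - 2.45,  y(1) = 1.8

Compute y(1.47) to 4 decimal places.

0.5847

RK4: k1 = f(s_n, y_n); k2 = f(s_n + h/2, y_n + (h/2)·k1); k3 = f(s_n + h/2, y_n + (h/2)·k2); k4 = f(s_n + h, y_n + h·k3); y_{n+1} = y_n + (h/6)·(k1 + 2k2 + 2k3 + k4).
s=1.000000, y=1.800000:
  k1 = f(1.000000, 1.800000) = -2.884000
  k2 = f(1.235000, 1.122260) = -2.567709
  k3 = f(1.235000, 1.196588) = -2.595954
  k4 = f(1.470000, 0.579902) = -2.302863
  y ← 1.800000 + (0.47/6)·(k1 + 2k2 + 2k3 + k4) = 0.584722
y(1.47) ≈ 0.5847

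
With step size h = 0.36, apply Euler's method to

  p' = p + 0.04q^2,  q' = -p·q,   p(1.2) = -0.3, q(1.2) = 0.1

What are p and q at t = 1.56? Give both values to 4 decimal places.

Euler on (p,q): p_{n+1} = p_n + h·p', q_{n+1} = q_n + h·q'.
1.200000: (-0.300000, 0.100000); f=(-0.299600, 0.030000) → (-0.407856, 0.110800)
(p(1.56), q(1.56)) ≈ (-0.4079, 0.1108)

-0.4079, 0.1108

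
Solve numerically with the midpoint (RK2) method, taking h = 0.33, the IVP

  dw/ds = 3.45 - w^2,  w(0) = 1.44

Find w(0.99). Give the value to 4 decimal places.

1.8076

Midpoint: k1 = f(s_n, w_n); k2 = f(s_n + h/2, w_n + (h/2)·k1); w_{n+1} = w_n + h·k2.
s=0.000000, w=1.440000:
  k1 = f(0.000000, 1.440000) = 1.376400
  k2 = f(0.165000, 1.667106) = 0.670758
  w ← 1.440000 + 0.33·0.670758 = 1.661350
s=0.330000, w=1.661350:
  k1 = f(0.330000, 1.661350) = 0.689916
  k2 = f(0.495000, 1.775186) = 0.298714
  w ← 1.661350 + 0.33·0.298714 = 1.759926
s=0.660000, w=1.759926:
  k1 = f(0.660000, 1.759926) = 0.352662
  k2 = f(0.825000, 1.818115) = 0.144458
  w ← 1.759926 + 0.33·0.144458 = 1.807597
w(0.99) ≈ 1.8076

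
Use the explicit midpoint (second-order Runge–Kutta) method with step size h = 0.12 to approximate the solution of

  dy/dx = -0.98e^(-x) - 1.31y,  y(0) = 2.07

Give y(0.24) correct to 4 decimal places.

Midpoint: k1 = f(x_n, y_n); k2 = f(x_n + h/2, y_n + (h/2)·k1); y_{n+1} = y_n + h·k2.
x=0.000000, y=2.070000:
  k1 = f(0.000000, 2.070000) = -3.691700
  k2 = f(0.060000, 1.848498) = -3.344462
  y ← 2.070000 + 0.12·(-3.344462) = 1.668665
x=0.120000, y=1.668665:
  k1 = f(0.120000, 1.668665) = -3.055133
  k2 = f(0.180000, 1.485357) = -2.764382
  y ← 1.668665 + 0.12·(-2.764382) = 1.336939
y(0.24) ≈ 1.3369

1.3369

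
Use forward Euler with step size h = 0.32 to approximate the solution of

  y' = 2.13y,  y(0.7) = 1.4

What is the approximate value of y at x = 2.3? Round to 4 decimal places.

Euler: y_{n+1} = y_n + h·f(x_n, y_n).
x=0.700000, y=1.400000: f=2.982000 → y ← 1.400000 + 0.32·2.982000 = 2.354240
x=1.020000, y=2.354240: f=5.014531 → y ← 2.354240 + 0.32·5.014531 = 3.958890
x=1.340000, y=3.958890: f=8.432436 → y ← 3.958890 + 0.32·8.432436 = 6.657269
x=1.660000, y=6.657269: f=14.179984 → y ← 6.657269 + 0.32·14.179984 = 11.194864
x=1.980000, y=11.194864: f=23.845061 → y ← 11.194864 + 0.32·23.845061 = 18.825284
y(2.3) ≈ 18.8253

18.8253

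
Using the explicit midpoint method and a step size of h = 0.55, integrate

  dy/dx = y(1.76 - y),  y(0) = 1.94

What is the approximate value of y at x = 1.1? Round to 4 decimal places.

1.8087

Midpoint: k1 = f(x_n, y_n); k2 = f(x_n + h/2, y_n + (h/2)·k1); y_{n+1} = y_n + h·k2.
x=0.000000, y=1.940000:
  k1 = f(0.000000, 1.940000) = -0.349200
  k2 = f(0.275000, 1.843970) = -0.154838
  y ← 1.940000 + 0.55·(-0.154838) = 1.854839
x=0.550000, y=1.854839:
  k1 = f(0.550000, 1.854839) = -0.175911
  k2 = f(0.825000, 1.806463) = -0.083935
  y ← 1.854839 + 0.55·(-0.083935) = 1.808675
y(1.1) ≈ 1.8087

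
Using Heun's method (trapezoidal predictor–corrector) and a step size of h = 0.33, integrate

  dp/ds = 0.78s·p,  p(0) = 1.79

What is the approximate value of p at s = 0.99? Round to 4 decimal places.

2.6127

Heun: k1 = f(s_n, p_n); k2 = f(s_n + h, p_n + h·k1); p_{n+1} = p_n + (h/2)·(k1 + k2).
s=0.000000, p=1.790000:
  k1 = f(0.000000, 1.790000) = 0.000000
  k2 = f(0.330000, 1.790000) = 0.460746
  p ← 1.790000 + (0.33/2)·(0.000000 + 0.460746) = 1.866023
s=0.330000, p=1.866023:
  k1 = f(0.330000, 1.866023) = 0.480314
  k2 = f(0.660000, 2.024527) = 1.042226
  p ← 1.866023 + (0.33/2)·(0.480314 + 1.042226) = 2.117242
s=0.660000, p=2.117242:
  k1 = f(0.660000, 2.117242) = 1.089956
  k2 = f(0.990000, 2.476928) = 1.912684
  p ← 2.117242 + (0.33/2)·(1.089956 + 1.912684) = 2.612678
p(0.99) ≈ 2.6127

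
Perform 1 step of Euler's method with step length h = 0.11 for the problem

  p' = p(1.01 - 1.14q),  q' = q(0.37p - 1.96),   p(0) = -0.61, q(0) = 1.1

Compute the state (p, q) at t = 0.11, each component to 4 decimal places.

-0.5936, 0.8355

Euler on (p,q): p_{n+1} = p_n + h·p', q_{n+1} = q_n + h·q'.
0.000000: (-0.610000, 1.100000); f=(0.148840, -2.404270) → (-0.593628, 0.835530)
(p(0.11), q(0.11)) ≈ (-0.5936, 0.8355)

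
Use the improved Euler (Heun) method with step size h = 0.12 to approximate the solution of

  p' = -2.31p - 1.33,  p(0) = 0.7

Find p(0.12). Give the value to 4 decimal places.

0.3954

Heun: k1 = f(t_n, p_n); k2 = f(t_n + h, p_n + h·k1); p_{n+1} = p_n + (h/2)·(k1 + k2).
t=0.000000, p=0.700000:
  k1 = f(0.000000, 0.700000) = -2.947000
  k2 = f(0.120000, 0.346360) = -2.130092
  p ← 0.700000 + (0.12/2)·(-2.947000 + (-2.130092)) = 0.395375
p(0.12) ≈ 0.3954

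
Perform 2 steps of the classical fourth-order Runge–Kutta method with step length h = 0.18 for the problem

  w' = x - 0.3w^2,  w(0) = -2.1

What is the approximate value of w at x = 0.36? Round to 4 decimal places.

RK4: k1 = f(x_n, w_n); k2 = f(x_n + h/2, w_n + (h/2)·k1); k3 = f(x_n + h/2, w_n + (h/2)·k2); k4 = f(x_n + h, w_n + h·k3); w_{n+1} = w_n + (h/6)·(k1 + 2k2 + 2k3 + k4).
x=0.000000, w=-2.100000:
  k1 = f(0.000000, -2.100000) = -1.323000
  k2 = f(0.090000, -2.219070) = -1.387281
  k3 = f(0.090000, -2.224855) = -1.394994
  k4 = f(0.180000, -2.351099) = -1.478300
  w ← -2.100000 + (0.18/6)·(k1 + 2k2 + 2k3 + k4) = -2.350976
x=0.180000, w=-2.350976:
  k1 = f(0.180000, -2.350976) = -1.478126
  k2 = f(0.270000, -2.484007) = -1.581087
  k3 = f(0.270000, -2.493273) = -1.594924
  k4 = f(0.360000, -2.638062) = -1.727811
  w ← -2.350976 + (0.18/6)·(k1 + 2k2 + 2k3 + k4) = -2.637714
w(0.36) ≈ -2.6377

-2.6377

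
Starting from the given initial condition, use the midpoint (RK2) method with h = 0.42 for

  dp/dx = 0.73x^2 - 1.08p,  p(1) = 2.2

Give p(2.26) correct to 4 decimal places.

2.2530

Midpoint: k1 = f(x_n, p_n); k2 = f(x_n + h/2, p_n + (h/2)·k1); p_{n+1} = p_n + h·k2.
x=1.000000, p=2.200000:
  k1 = f(1.000000, 2.200000) = -1.646000
  k2 = f(1.210000, 1.854340) = -0.933894
  p ← 2.200000 + 0.42·(-0.933894) = 1.807764
x=1.420000, p=1.807764:
  k1 = f(1.420000, 1.807764) = -0.480414
  k2 = f(1.630000, 1.706878) = 0.096109
  p ← 1.807764 + 0.42·0.096109 = 1.848130
x=1.840000, p=1.848130:
  k1 = f(1.840000, 1.848130) = 0.475507
  k2 = f(2.050000, 1.947987) = 0.963999
  p ← 1.848130 + 0.42·0.963999 = 2.253010
p(2.26) ≈ 2.2530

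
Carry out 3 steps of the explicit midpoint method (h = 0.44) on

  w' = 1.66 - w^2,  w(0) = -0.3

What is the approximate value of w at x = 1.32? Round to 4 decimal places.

Midpoint: k1 = f(x_n, w_n); k2 = f(x_n + h/2, w_n + (h/2)·k1); w_{n+1} = w_n + h·k2.
x=0.000000, w=-0.300000:
  k1 = f(0.000000, -0.300000) = 1.570000
  k2 = f(0.220000, 0.045400) = 1.657939
  w ← -0.300000 + 0.44·1.657939 = 0.429493
x=0.440000, w=0.429493:
  k1 = f(0.440000, 0.429493) = 1.475536
  k2 = f(0.660000, 0.754111) = 1.091317
  w ← 0.429493 + 0.44·1.091317 = 0.909672
x=0.880000, w=0.909672:
  k1 = f(0.880000, 0.909672) = 0.832496
  k2 = f(1.100000, 1.092822) = 0.465741
  w ← 0.909672 + 0.44·0.465741 = 1.114598
w(1.32) ≈ 1.1146

1.1146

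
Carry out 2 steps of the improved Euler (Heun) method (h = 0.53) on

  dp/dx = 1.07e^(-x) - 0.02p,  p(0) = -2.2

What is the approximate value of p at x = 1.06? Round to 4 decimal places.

-1.4478

Heun: k1 = f(x_n, p_n); k2 = f(x_n + h, p_n + h·k1); p_{n+1} = p_n + (h/2)·(k1 + k2).
x=0.000000, p=-2.200000:
  k1 = f(0.000000, -2.200000) = 1.114000
  k2 = f(0.530000, -1.609580) = 0.661999
  p ← -2.200000 + (0.53/2)·(1.114000 + 0.661999) = -1.729360
x=0.530000, p=-1.729360:
  k1 = f(0.530000, -1.729360) = 0.664395
  k2 = f(1.060000, -1.377231) = 0.398252
  p ← -1.729360 + (0.53/2)·(0.664395 + 0.398252) = -1.447759
p(1.06) ≈ -1.4478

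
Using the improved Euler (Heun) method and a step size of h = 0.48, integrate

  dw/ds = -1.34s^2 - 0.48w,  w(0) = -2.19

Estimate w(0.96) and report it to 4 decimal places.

Heun: k1 = f(s_n, w_n); k2 = f(s_n + h, w_n + h·k1); w_{n+1} = w_n + (h/2)·(k1 + k2).
s=0.000000, w=-2.190000:
  k1 = f(0.000000, -2.190000) = 1.051200
  k2 = f(0.480000, -1.685424) = 0.500268
  w ← -2.190000 + (0.48/2)·(1.051200 + 0.500268) = -1.817648
s=0.480000, w=-1.817648:
  k1 = f(0.480000, -1.817648) = 0.563735
  k2 = f(0.960000, -1.547055) = -0.492358
  w ← -1.817648 + (0.48/2)·(0.563735 + (-0.492358)) = -1.800517
w(0.96) ≈ -1.8005

-1.8005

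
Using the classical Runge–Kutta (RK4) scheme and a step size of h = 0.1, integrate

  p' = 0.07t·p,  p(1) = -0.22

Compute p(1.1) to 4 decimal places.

-0.2216

RK4: k1 = f(t_n, p_n); k2 = f(t_n + h/2, p_n + (h/2)·k1); k3 = f(t_n + h/2, p_n + (h/2)·k2); k4 = f(t_n + h, p_n + h·k3); p_{n+1} = p_n + (h/6)·(k1 + 2k2 + 2k3 + k4).
t=1.000000, p=-0.220000:
  k1 = f(1.000000, -0.220000) = -0.015400
  k2 = f(1.050000, -0.220770) = -0.016227
  k3 = f(1.050000, -0.220811) = -0.016230
  k4 = f(1.100000, -0.221623) = -0.017065
  p ← -0.220000 + (0.1/6)·(k1 + 2k2 + 2k3 + k4) = -0.221623
p(1.1) ≈ -0.2216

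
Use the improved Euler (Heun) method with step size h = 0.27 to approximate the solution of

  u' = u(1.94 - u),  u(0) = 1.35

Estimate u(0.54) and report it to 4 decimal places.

Heun: k1 = f(t_n, u_n); k2 = f(t_n + h, u_n + h·k1); u_{n+1} = u_n + (h/2)·(k1 + k2).
t=0.000000, u=1.350000:
  k1 = f(0.000000, 1.350000) = 0.796500
  k2 = f(0.270000, 1.565055) = 0.586810
  u ← 1.350000 + (0.27/2)·(0.796500 + 0.586810) = 1.536747
t=0.270000, u=1.536747:
  k1 = f(0.270000, 1.536747) = 0.619698
  k2 = f(0.540000, 1.704065) = 0.402048
  u ← 1.536747 + (0.27/2)·(0.619698 + 0.402048) = 1.674683
u(0.54) ≈ 1.6747

1.6747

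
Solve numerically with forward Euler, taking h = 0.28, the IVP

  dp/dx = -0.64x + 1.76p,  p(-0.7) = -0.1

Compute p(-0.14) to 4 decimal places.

0.0397

Euler: p_{n+1} = p_n + h·f(x_n, p_n).
x=-0.700000, p=-0.100000: f=0.272000 → p ← -0.100000 + 0.28·0.272000 = -0.023840
x=-0.420000, p=-0.023840: f=0.226842 → p ← -0.023840 + 0.28·0.226842 = 0.039676
p(-0.14) ≈ 0.0397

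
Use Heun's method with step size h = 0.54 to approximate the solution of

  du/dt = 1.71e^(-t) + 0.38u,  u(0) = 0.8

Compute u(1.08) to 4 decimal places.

Heun: k1 = f(t_n, u_n); k2 = f(t_n + h, u_n + h·k1); u_{n+1} = u_n + (h/2)·(k1 + k2).
t=0.000000, u=0.800000:
  k1 = f(0.000000, 0.800000) = 2.014000
  k2 = f(0.540000, 1.887560) = 1.713772
  u ← 0.800000 + (0.54/2)·(2.014000 + 1.713772) = 1.806499
t=0.540000, u=1.806499:
  k1 = f(0.540000, 1.806499) = 1.682969
  k2 = f(1.080000, 2.715302) = 1.612523
  u ← 1.806499 + (0.54/2)·(1.682969 + 1.612523) = 2.696281
u(1.08) ≈ 2.6963

2.6963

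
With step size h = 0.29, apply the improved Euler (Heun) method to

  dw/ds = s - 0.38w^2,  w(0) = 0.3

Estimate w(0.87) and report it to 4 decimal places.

0.6237

Heun: k1 = f(s_n, w_n); k2 = f(s_n + h, w_n + h·k1); w_{n+1} = w_n + (h/2)·(k1 + k2).
s=0.000000, w=0.300000:
  k1 = f(0.000000, 0.300000) = -0.034200
  k2 = f(0.290000, 0.290082) = 0.258024
  w ← 0.300000 + (0.29/2)·(-0.034200 + 0.258024) = 0.332454
s=0.290000, w=0.332454:
  k1 = f(0.290000, 0.332454) = 0.248000
  k2 = f(0.580000, 0.404375) = 0.517863
  w ← 0.332454 + (0.29/2)·(0.248000 + 0.517863) = 0.443505
s=0.580000, w=0.443505:
  k1 = f(0.580000, 0.443505) = 0.505255
  k2 = f(0.870000, 0.590029) = 0.737709
  w ← 0.443505 + (0.29/2)·(0.505255 + 0.737709) = 0.623734
w(0.87) ≈ 0.6237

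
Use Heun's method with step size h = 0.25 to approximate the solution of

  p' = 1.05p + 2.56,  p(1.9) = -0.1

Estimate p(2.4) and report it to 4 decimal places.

1.4948

Heun: k1 = f(x_n, p_n); k2 = f(x_n + h, p_n + h·k1); p_{n+1} = p_n + (h/2)·(k1 + k2).
x=1.900000, p=-0.100000:
  k1 = f(1.900000, -0.100000) = 2.455000
  k2 = f(2.150000, 0.513750) = 3.099438
  p ← -0.100000 + (0.25/2)·(2.455000 + 3.099438) = 0.594305
x=2.150000, p=0.594305:
  k1 = f(2.150000, 0.594305) = 3.184020
  k2 = f(2.400000, 1.390310) = 4.019825
  p ← 0.594305 + (0.25/2)·(3.184020 + 4.019825) = 1.494785
p(2.4) ≈ 1.4948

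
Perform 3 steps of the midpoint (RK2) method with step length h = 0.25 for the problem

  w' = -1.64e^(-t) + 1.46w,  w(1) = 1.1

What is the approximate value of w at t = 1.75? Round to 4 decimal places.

2.6218

Midpoint: k1 = f(t_n, w_n); k2 = f(t_n + h/2, w_n + (h/2)·k1); w_{n+1} = w_n + h·k2.
t=1.000000, w=1.100000:
  k1 = f(1.000000, 1.100000) = 1.002678
  k2 = f(1.125000, 1.225335) = 1.256559
  w ← 1.100000 + 0.25·1.256559 = 1.414140
t=1.250000, w=1.414140:
  k1 = f(1.250000, 1.414140) = 1.594776
  k2 = f(1.375000, 1.613487) = 1.941034
  w ← 1.414140 + 0.25·1.941034 = 1.899398
t=1.500000, w=1.899398:
  k1 = f(1.500000, 1.899398) = 2.407188
  k2 = f(1.625000, 2.200297) = 2.889498
  w ← 1.899398 + 0.25·2.889498 = 2.621773
w(1.75) ≈ 2.6218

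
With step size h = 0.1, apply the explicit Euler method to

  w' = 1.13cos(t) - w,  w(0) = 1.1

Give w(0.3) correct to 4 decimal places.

Euler: w_{n+1} = w_n + h·f(t_n, w_n).
t=0.000000, w=1.100000: f=0.030000 → w ← 1.100000 + 0.1·0.030000 = 1.103000
t=0.100000, w=1.103000: f=0.021355 → w ← 1.103000 + 0.1·0.021355 = 1.105135
t=0.200000, w=1.105135: f=0.002340 → w ← 1.105135 + 0.1·0.002340 = 1.105369
w(0.3) ≈ 1.1054

1.1054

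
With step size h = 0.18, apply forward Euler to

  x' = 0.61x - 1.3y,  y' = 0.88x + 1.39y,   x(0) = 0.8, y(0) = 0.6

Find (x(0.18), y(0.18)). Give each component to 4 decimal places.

0.7474, 0.8768

Euler on (x,y): x_{n+1} = x_n + h·x', y_{n+1} = y_n + h·y'.
0.000000: (0.800000, 0.600000); f=(-0.292000, 1.538000) → (0.747440, 0.876840)
(x(0.18), y(0.18)) ≈ (0.7474, 0.8768)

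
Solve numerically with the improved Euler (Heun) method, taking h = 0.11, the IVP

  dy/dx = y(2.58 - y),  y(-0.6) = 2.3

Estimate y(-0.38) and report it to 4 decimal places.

2.4123

Heun: k1 = f(x_n, y_n); k2 = f(x_n + h, y_n + h·k1); y_{n+1} = y_n + (h/2)·(k1 + k2).
x=-0.600000, y=2.300000:
  k1 = f(-0.600000, 2.300000) = 0.644000
  k2 = f(-0.490000, 2.370840) = 0.495885
  y ← 2.300000 + (0.11/2)·(0.644000 + 0.495885) = 2.362694
x=-0.490000, y=2.362694:
  k1 = f(-0.490000, 2.362694) = 0.513428
  k2 = f(-0.380000, 2.419171) = 0.389073
  y ← 2.362694 + (0.11/2)·(0.513428 + 0.389073) = 2.412331
y(-0.38) ≈ 2.4123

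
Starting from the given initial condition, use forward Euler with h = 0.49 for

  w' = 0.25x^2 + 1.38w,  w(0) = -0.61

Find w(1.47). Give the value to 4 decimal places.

Euler: w_{n+1} = w_n + h·f(x_n, w_n).
x=0.000000, w=-0.610000: f=-0.841800 → w ← -0.610000 + 0.49·(-0.841800) = -1.022482
x=0.490000, w=-1.022482: f=-1.351000 → w ← -1.022482 + 0.49·(-1.351000) = -1.684472
x=0.980000, w=-1.684472: f=-2.084471 → w ← -1.684472 + 0.49·(-2.084471) = -2.705863
w(1.47) ≈ -2.7059

-2.7059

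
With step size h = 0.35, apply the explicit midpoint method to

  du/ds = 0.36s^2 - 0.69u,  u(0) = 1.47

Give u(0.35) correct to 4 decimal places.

Midpoint: k1 = f(s_n, u_n); k2 = f(s_n + h/2, u_n + (h/2)·k1); u_{n+1} = u_n + h·k2.
s=0.000000, u=1.470000:
  k1 = f(0.000000, 1.470000) = -1.014300
  k2 = f(0.175000, 1.292498) = -0.880798
  u ← 1.470000 + 0.35·(-0.880798) = 1.161721
u(0.35) ≈ 1.1617

1.1617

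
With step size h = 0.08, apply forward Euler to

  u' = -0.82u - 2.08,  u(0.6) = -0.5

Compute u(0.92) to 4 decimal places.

-0.9841

Euler: u_{n+1} = u_n + h·f(t_n, u_n).
t=0.600000, u=-0.500000: f=-1.670000 → u ← -0.500000 + 0.08·(-1.670000) = -0.633600
t=0.680000, u=-0.633600: f=-1.560448 → u ← -0.633600 + 0.08·(-1.560448) = -0.758436
t=0.760000, u=-0.758436: f=-1.458083 → u ← -0.758436 + 0.08·(-1.458083) = -0.875082
t=0.840000, u=-0.875082: f=-1.362432 → u ← -0.875082 + 0.08·(-1.362432) = -0.984077
u(0.92) ≈ -0.9841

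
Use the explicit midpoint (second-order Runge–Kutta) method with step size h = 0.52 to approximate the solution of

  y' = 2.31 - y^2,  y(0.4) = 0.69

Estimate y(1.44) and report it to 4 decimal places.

Midpoint: k1 = f(t_n, y_n); k2 = f(t_n + h/2, y_n + (h/2)·k1); y_{n+1} = y_n + h·k2.
t=0.400000, y=0.690000:
  k1 = f(0.400000, 0.690000) = 1.833900
  k2 = f(0.660000, 1.166814) = 0.948545
  y ← 0.690000 + 0.52·0.948545 = 1.183243
t=0.920000, y=1.183243:
  k1 = f(0.920000, 1.183243) = 0.909935
  k2 = f(1.180000, 1.419827) = 0.294093
  y ← 1.183243 + 0.52·0.294093 = 1.336172
y(1.44) ≈ 1.3362

1.3362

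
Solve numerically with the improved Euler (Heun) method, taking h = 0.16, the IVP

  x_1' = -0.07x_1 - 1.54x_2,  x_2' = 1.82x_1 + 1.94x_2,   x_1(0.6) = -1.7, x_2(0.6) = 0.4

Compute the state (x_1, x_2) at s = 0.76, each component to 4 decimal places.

Heun on (x_1,x_2): k1 = f(s_n, state_n); k2 = f(s_n + h, state_n + h·k1); state_{n+1} = state_n + (h/2)·(k1 + k2).
0.600000: (-1.700000, 0.400000)
  k1 = (-0.497000, -2.318000)
  predictor → (-1.779520, 0.029120)
  k2 = (0.079722, -3.182234)
  → (-1.733382, -0.040019)
(x_1(0.76), x_2(0.76)) ≈ (-1.7334, -0.0400)

-1.7334, -0.0400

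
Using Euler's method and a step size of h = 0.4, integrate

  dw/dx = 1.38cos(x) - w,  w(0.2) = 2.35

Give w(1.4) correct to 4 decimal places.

1.2740

Euler: w_{n+1} = w_n + h·f(x_n, w_n).
x=0.200000, w=2.350000: f=-0.997508 → w ← 2.350000 + 0.4·(-0.997508) = 1.950997
x=0.600000, w=1.950997: f=-0.812034 → w ← 1.950997 + 0.4·(-0.812034) = 1.626183
x=1.000000, w=1.626183: f=-0.880566 → w ← 1.626183 + 0.4·(-0.880566) = 1.273957
w(1.4) ≈ 1.2740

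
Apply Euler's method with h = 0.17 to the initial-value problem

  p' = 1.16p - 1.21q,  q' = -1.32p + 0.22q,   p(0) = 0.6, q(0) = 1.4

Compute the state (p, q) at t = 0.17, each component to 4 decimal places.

Euler on (p,q): p_{n+1} = p_n + h·p', q_{n+1} = q_n + h·q'.
0.000000: (0.600000, 1.400000); f=(-0.998000, -0.484000) → (0.430340, 1.317720)
(p(0.17), q(0.17)) ≈ (0.4303, 1.3177)

0.4303, 1.3177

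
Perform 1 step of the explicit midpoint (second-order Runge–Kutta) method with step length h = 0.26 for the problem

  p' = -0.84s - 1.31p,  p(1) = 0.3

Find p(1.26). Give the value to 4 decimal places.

0.0056

Midpoint: k1 = f(s_n, p_n); k2 = f(s_n + h/2, p_n + (h/2)·k1); p_{n+1} = p_n + h·k2.
s=1.000000, p=0.300000:
  k1 = f(1.000000, 0.300000) = -1.233000
  k2 = f(1.130000, 0.139710) = -1.132220
  p ← 0.300000 + 0.26·(-1.132220) = 0.005623
p(1.26) ≈ 0.0056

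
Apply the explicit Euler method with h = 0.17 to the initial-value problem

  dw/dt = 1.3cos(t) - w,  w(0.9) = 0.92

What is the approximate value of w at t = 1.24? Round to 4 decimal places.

0.8539

Euler: w_{n+1} = w_n + h·f(t_n, w_n).
t=0.900000, w=0.920000: f=-0.111907 → w ← 0.920000 + 0.17·(-0.111907) = 0.900976
t=1.070000, w=0.900976: f=-0.276814 → w ← 0.900976 + 0.17·(-0.276814) = 0.853917
w(1.24) ≈ 0.8539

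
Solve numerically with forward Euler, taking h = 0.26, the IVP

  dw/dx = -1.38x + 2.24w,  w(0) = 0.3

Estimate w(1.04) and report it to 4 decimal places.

Euler: w_{n+1} = w_n + h·f(x_n, w_n).
x=0.000000, w=0.300000: f=0.672000 → w ← 0.300000 + 0.26·0.672000 = 0.474720
x=0.260000, w=0.474720: f=0.704573 → w ← 0.474720 + 0.26·0.704573 = 0.657909
x=0.520000, w=0.657909: f=0.756116 → w ← 0.657909 + 0.26·0.756116 = 0.854499
x=0.780000, w=0.854499: f=0.837678 → w ← 0.854499 + 0.26·0.837678 = 1.072295
w(1.04) ≈ 1.0723

1.0723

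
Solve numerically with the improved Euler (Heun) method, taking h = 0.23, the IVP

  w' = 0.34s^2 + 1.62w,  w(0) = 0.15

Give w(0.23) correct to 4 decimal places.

0.2184

Heun: k1 = f(s_n, w_n); k2 = f(s_n + h, w_n + h·k1); w_{n+1} = w_n + (h/2)·(k1 + k2).
s=0.000000, w=0.150000:
  k1 = f(0.000000, 0.150000) = 0.243000
  k2 = f(0.230000, 0.205890) = 0.351528
  w ← 0.150000 + (0.23/2)·(0.243000 + 0.351528) = 0.218371
w(0.23) ≈ 0.2184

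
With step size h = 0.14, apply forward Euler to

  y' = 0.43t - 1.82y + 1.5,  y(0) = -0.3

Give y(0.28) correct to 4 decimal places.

Euler: y_{n+1} = y_n + h·f(t_n, y_n).
t=0.000000, y=-0.300000: f=2.046000 → y ← -0.300000 + 0.14·2.046000 = -0.013560
t=0.140000, y=-0.013560: f=1.584879 → y ← -0.013560 + 0.14·1.584879 = 0.208323
y(0.28) ≈ 0.2083

0.2083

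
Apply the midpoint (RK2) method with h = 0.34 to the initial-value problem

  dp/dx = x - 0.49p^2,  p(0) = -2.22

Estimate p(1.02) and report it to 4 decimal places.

-19.1518

Midpoint: k1 = f(x_n, p_n); k2 = f(x_n + h/2, p_n + (h/2)·k1); p_{n+1} = p_n + h·k2.
x=0.000000, p=-2.220000:
  k1 = f(0.000000, -2.220000) = -2.414916
  k2 = f(0.170000, -2.630536) = -3.220662
  p ← -2.220000 + 0.34·(-3.220662) = -3.315025
x=0.340000, p=-3.315025:
  k1 = f(0.340000, -3.315025) = -5.044802
  k2 = f(0.510000, -4.172641) = -8.021358
  p ← -3.315025 + 0.34·(-8.021358) = -6.042287
x=0.680000, p=-6.042287:
  k1 = f(0.680000, -6.042287) = -17.209523
  k2 = f(0.850000, -8.967906) = -38.557435
  p ← -6.042287 + 0.34·(-38.557435) = -19.151815
p(1.02) ≈ -19.1518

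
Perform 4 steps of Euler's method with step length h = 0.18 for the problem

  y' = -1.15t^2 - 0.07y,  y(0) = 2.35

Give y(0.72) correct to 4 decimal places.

Euler: y_{n+1} = y_n + h·f(t_n, y_n).
t=0.000000, y=2.350000: f=-0.164500 → y ← 2.350000 + 0.18·(-0.164500) = 2.320390
t=0.180000, y=2.320390: f=-0.199687 → y ← 2.320390 + 0.18·(-0.199687) = 2.284446
t=0.360000, y=2.284446: f=-0.308951 → y ← 2.284446 + 0.18·(-0.308951) = 2.228835
t=0.540000, y=2.228835: f=-0.491358 → y ← 2.228835 + 0.18·(-0.491358) = 2.140391
y(0.72) ≈ 2.1404

2.1404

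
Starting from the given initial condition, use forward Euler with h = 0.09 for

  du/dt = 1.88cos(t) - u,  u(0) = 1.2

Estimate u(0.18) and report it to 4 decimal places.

1.3162

Euler: u_{n+1} = u_n + h·f(t_n, u_n).
t=0.000000, u=1.200000: f=0.680000 → u ← 1.200000 + 0.09·0.680000 = 1.261200
t=0.090000, u=1.261200: f=0.611191 → u ← 1.261200 + 0.09·0.611191 = 1.316207
u(0.18) ≈ 1.3162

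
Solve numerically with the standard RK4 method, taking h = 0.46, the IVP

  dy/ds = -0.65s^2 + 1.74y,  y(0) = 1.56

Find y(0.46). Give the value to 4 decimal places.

3.4422

RK4: k1 = f(s_n, y_n); k2 = f(s_n + h/2, y_n + (h/2)·k1); k3 = f(s_n + h/2, y_n + (h/2)·k2); k4 = f(s_n + h, y_n + h·k3); y_{n+1} = y_n + (h/6)·(k1 + 2k2 + 2k3 + k4).
s=0.000000, y=1.560000:
  k1 = f(0.000000, 1.560000) = 2.714400
  k2 = f(0.230000, 2.184312) = 3.766318
  k3 = f(0.230000, 2.426253) = 4.187295
  k4 = f(0.460000, 3.486156) = 5.928371
  y ← 1.560000 + (0.46/6)·(k1 + 2k2 + 2k3 + k4) = 3.442167
y(0.46) ≈ 3.4422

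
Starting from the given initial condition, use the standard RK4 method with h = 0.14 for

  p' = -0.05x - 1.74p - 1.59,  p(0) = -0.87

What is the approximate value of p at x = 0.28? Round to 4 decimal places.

-0.8886

RK4: k1 = f(x_n, p_n); k2 = f(x_n + h/2, p_n + (h/2)·k1); k3 = f(x_n + h/2, p_n + (h/2)·k2); k4 = f(x_n + h, p_n + h·k3); p_{n+1} = p_n + (h/6)·(k1 + 2k2 + 2k3 + k4).
x=0.000000, p=-0.870000:
  k1 = f(0.000000, -0.870000) = -0.076200
  k2 = f(0.070000, -0.875334) = -0.070419
  k3 = f(0.070000, -0.874929) = -0.071123
  k4 = f(0.140000, -0.879957) = -0.065874
  p ← -0.870000 + (0.14/6)·(k1 + 2k2 + 2k3 + k4) = -0.879920
x=0.140000, p=-0.879920:
  k1 = f(0.140000, -0.879920) = -0.065939
  k2 = f(0.210000, -0.884536) = -0.061407
  k3 = f(0.210000, -0.884219) = -0.061959
  k4 = f(0.280000, -0.888595) = -0.057845
  p ← -0.879920 + (0.14/6)·(k1 + 2k2 + 2k3 + k4) = -0.888566
p(0.28) ≈ -0.8886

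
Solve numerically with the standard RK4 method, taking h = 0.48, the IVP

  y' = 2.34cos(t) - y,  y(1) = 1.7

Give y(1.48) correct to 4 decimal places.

RK4: k1 = f(t_n, y_n); k2 = f(t_n + h/2, y_n + (h/2)·k1); k3 = f(t_n + h/2, y_n + (h/2)·k2); k4 = f(t_n + h, y_n + h·k3); y_{n+1} = y_n + (h/6)·(k1 + 2k2 + 2k3 + k4).
t=1.000000, y=1.700000:
  k1 = f(1.000000, 1.700000) = -0.435693
  k2 = f(1.240000, 1.595434) = -0.835410
  k3 = f(1.240000, 1.499501) = -0.739478
  k4 = f(1.480000, 1.345050) = -1.132879
  y ← 1.700000 + (0.48/6)·(k1 + 2k2 + 2k3 + k4) = 1.322532
y(1.48) ≈ 1.3225

1.3225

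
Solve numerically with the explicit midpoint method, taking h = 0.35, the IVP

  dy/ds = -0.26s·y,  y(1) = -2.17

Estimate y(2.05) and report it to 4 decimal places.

-1.4279

Midpoint: k1 = f(s_n, y_n); k2 = f(s_n + h/2, y_n + (h/2)·k1); y_{n+1} = y_n + h·k2.
s=1.000000, y=-2.170000:
  k1 = f(1.000000, -2.170000) = 0.564200
  k2 = f(1.175000, -2.071265) = 0.632771
  y ← -2.170000 + 0.35·0.632771 = -1.948530
s=1.350000, y=-1.948530:
  k1 = f(1.350000, -1.948530) = 0.683934
  k2 = f(1.525000, -1.828842) = 0.725136
  y ← -1.948530 + 0.35·0.725136 = -1.694733
s=1.700000, y=-1.694733:
  k1 = f(1.700000, -1.694733) = 0.749072
  k2 = f(1.875000, -1.563645) = 0.762277
  y ← -1.694733 + 0.35·0.762277 = -1.427936
y(2.05) ≈ -1.4279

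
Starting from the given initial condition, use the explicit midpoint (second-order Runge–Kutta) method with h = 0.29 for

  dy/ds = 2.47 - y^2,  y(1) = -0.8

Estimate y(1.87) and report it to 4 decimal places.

1.0436

Midpoint: k1 = f(s_n, y_n); k2 = f(s_n + h/2, y_n + (h/2)·k1); y_{n+1} = y_n + h·k2.
s=1.000000, y=-0.800000:
  k1 = f(1.000000, -0.800000) = 1.830000
  k2 = f(1.145000, -0.534650) = 2.184149
  y ← -0.800000 + 0.29·2.184149 = -0.166597
s=1.290000, y=-0.166597:
  k1 = f(1.290000, -0.166597) = 2.442246
  k2 = f(1.435000, 0.187529) = 2.434833
  y ← -0.166597 + 0.29·2.434833 = 0.539505
s=1.580000, y=0.539505:
  k1 = f(1.580000, 0.539505) = 2.178935
  k2 = f(1.725000, 0.855450) = 1.738205
  y ← 0.539505 + 0.29·1.738205 = 1.043584
y(1.87) ≈ 1.0436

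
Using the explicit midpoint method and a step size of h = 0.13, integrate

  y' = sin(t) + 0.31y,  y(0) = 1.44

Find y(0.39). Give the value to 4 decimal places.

1.7029

Midpoint: k1 = f(t_n, y_n); k2 = f(t_n + h/2, y_n + (h/2)·k1); y_{n+1} = y_n + h·k2.
t=0.000000, y=1.440000:
  k1 = f(0.000000, 1.440000) = 0.446400
  k2 = f(0.065000, 1.469016) = 0.520349
  y ← 1.440000 + 0.13·0.520349 = 1.507645
t=0.130000, y=1.507645:
  k1 = f(0.130000, 1.507645) = 0.597004
  k2 = f(0.195000, 1.546451) = 0.673166
  y ← 1.507645 + 0.13·0.673166 = 1.595157
t=0.260000, y=1.595157:
  k1 = f(0.260000, 1.595157) = 0.751579
  k2 = f(0.325000, 1.644010) = 0.828952
  y ← 1.595157 + 0.13·0.828952 = 1.702921
y(0.39) ≈ 1.7029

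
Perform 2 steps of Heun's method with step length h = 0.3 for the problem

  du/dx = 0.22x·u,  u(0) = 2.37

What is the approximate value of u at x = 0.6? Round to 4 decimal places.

2.4655

Heun: k1 = f(x_n, u_n); k2 = f(x_n + h, u_n + h·k1); u_{n+1} = u_n + (h/2)·(k1 + k2).
x=0.000000, u=2.370000:
  k1 = f(0.000000, 2.370000) = 0.000000
  k2 = f(0.300000, 2.370000) = 0.156420
  u ← 2.370000 + (0.3/2)·(0.000000 + 0.156420) = 2.393463
x=0.300000, u=2.393463:
  k1 = f(0.300000, 2.393463) = 0.157969
  k2 = f(0.600000, 2.440854) = 0.322193
  u ← 2.393463 + (0.3/2)·(0.157969 + 0.322193) = 2.465487
u(0.6) ≈ 2.4655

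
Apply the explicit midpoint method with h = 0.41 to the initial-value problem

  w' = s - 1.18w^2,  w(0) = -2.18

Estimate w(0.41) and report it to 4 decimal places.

-7.4595

Midpoint: k1 = f(s_n, w_n); k2 = f(s_n + h/2, w_n + (h/2)·k1); w_{n+1} = w_n + h·k2.
s=0.000000, w=-2.180000:
  k1 = f(0.000000, -2.180000) = -5.607832
  k2 = f(0.205000, -3.329606) = -12.876802
  w ← -2.180000 + 0.41·(-12.876802) = -7.459489
w(0.41) ≈ -7.4595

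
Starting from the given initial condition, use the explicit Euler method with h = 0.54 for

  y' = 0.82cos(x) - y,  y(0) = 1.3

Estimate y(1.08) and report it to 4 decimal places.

Euler: y_{n+1} = y_n + h·f(x_n, y_n).
x=0.000000, y=1.300000: f=-0.480000 → y ← 1.300000 + 0.54·(-0.480000) = 1.040800
x=0.540000, y=1.040800: f=-0.337479 → y ← 1.040800 + 0.54·(-0.337479) = 0.858561
y(1.08) ≈ 0.8586

0.8586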